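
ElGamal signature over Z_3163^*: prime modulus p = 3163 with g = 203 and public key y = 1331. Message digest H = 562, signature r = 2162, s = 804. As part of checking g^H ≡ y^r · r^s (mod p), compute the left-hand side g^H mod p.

Squares mod 3163: 203^1≡203, 203^2≡90, 203^4≡1774, 203^8≡3054, 203^16≡2392, 203^32≡2960, 203^64≡90, 203^128≡1774, 203^256≡3054, 203^512≡2392
562 = 512 + 32 + 16 + 2, so 203^562 ≡ 2392·2960·2392·90 ≡ 1774 (mod 3163)

1774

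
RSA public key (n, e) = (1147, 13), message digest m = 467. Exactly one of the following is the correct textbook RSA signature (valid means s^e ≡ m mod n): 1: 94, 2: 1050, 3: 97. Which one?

Candidate 1: 94^13 mod 1147 = 187
Candidate 2: 1050^13 mod 1147 = 680
Candidate 3: 97^13 mod 1147 = 467
  → matches m = 467

3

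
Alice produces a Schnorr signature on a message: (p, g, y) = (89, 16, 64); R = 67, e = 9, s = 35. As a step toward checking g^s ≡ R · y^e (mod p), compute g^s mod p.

Squares mod 89: 16^1≡16, 16^2≡78, 16^4≡32, 16^8≡45, 16^16≡67, 16^32≡39
35 = 32 + 2 + 1, so 16^35 ≡ 39·78·16 ≡ 78 (mod 89)

78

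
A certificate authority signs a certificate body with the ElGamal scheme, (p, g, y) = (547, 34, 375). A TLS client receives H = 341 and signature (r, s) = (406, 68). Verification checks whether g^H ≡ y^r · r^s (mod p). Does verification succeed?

fails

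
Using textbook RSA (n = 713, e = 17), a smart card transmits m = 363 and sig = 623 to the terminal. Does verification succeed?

passes

Squares mod 713: sig^1≡623, sig^2≡257, sig^4≡453, sig^8≡578, sig^16≡400
17 = 16 + 1, so sig^17 ≡ 400·623 ≡ 363 (mod 713)
sig^17 mod 713 = 363 matches m.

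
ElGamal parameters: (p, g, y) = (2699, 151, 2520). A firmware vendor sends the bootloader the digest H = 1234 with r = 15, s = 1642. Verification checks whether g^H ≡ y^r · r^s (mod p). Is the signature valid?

Left side g^H mod p:
151^2 = 22801 ≡ 1209
151^4 ≡ 1209^2 = 1461681 ≡ 1522
151^8 ≡ 1522^2 = 2316484 ≡ 742
151^16 ≡ 742^2 = 550564 ≡ 2667
151^32 ≡ 2667^2 = 7112889 ≡ 1024
151^64 ≡ 1024^2 = 1048576 ≡ 1364
151^128 ≡ 1364^2 = 1860496 ≡ 885
151^256 ≡ 885^2 = 783225 ≡ 515
151^512 ≡ 515^2 = 265225 ≡ 723
151^1024 ≡ 723^2 = 522729 ≡ 1822
1234 = 1024 + 128 + 64 + 16 + 2, so 151^1234 ≡ 1822·885·1364·2667·1209 ≡ 2351 (mod 2699)
Right side y^r · r^s mod p:
2520^2 = 6350400 ≡ 2352
2520^4 ≡ 2352^2 = 5531904 ≡ 1653
2520^8 ≡ 1653^2 = 2732409 ≡ 1021
15 = 8 + 4 + 2 + 1, so 2520^15 ≡ 1021·1653·2352·2520 ≡ 479 (mod 2699)
15^2 = 225
15^4 ≡ 225^2 = 50625 ≡ 2043
15^8 ≡ 2043^2 = 4173849 ≡ 1195
15^16 ≡ 1195^2 = 1428025 ≡ 254
15^32 ≡ 254^2 = 64516 ≡ 2439
15^64 ≡ 2439^2 = 5948721 ≡ 125
15^128 ≡ 125^2 = 15625 ≡ 2130
15^256 ≡ 2130^2 = 4536900 ≡ 2580
15^512 ≡ 2580^2 = 6656400 ≡ 666
15^1024 ≡ 666^2 = 443556 ≡ 920
1642 = 1024 + 512 + 64 + 32 + 8 + 2, so 15^1642 ≡ 920·666·125·2439·1195·225 ≡ 299 (mod 2699)
479·299 = 143221 ≡ 174 (mod 2699)
2351 ≠ 174, so verification fails.

invalid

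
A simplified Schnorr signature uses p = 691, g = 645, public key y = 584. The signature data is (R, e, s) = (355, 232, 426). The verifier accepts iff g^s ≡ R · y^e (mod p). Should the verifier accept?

accept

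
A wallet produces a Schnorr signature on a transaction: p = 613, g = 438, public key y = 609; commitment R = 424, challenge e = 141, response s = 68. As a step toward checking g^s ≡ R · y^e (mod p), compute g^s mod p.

474

438^2 = 191844 ≡ 588
438^4 ≡ 588^2 = 345744 ≡ 12
438^8 ≡ 12^2 = 144
438^16 ≡ 144^2 = 20736 ≡ 507
438^32 ≡ 507^2 = 257049 ≡ 202
438^64 ≡ 202^2 = 40804 ≡ 346
68 = 64 + 4, so 438^68 ≡ 346·12 ≡ 474 (mod 613)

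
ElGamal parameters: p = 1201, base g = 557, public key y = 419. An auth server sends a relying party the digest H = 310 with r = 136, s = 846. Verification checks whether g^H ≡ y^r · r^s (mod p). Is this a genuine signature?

forged

Left side g^H mod p:
557^2 = 310249 ≡ 391
557^4 ≡ 391^2 = 152881 ≡ 354
557^8 ≡ 354^2 = 125316 ≡ 412
557^16 ≡ 412^2 = 169744 ≡ 403
557^32 ≡ 403^2 = 162409 ≡ 274
557^64 ≡ 274^2 = 75076 ≡ 614
557^128 ≡ 614^2 = 376996 ≡ 1083
557^256 ≡ 1083^2 = 1172889 ≡ 713
310 = 256 + 32 + 16 + 4 + 2, so 557^310 ≡ 713·274·403·354·391 ≡ 536 (mod 1201)
Right side y^r · r^s mod p:
419^2 = 175561 ≡ 215
419^4 ≡ 215^2 = 46225 ≡ 587
419^8 ≡ 587^2 = 344569 ≡ 1083
419^16 ≡ 1083^2 = 1172889 ≡ 713
419^32 ≡ 713^2 = 508369 ≡ 346
419^64 ≡ 346^2 = 119716 ≡ 817
419^128 ≡ 817^2 = 667489 ≡ 934
136 = 128 + 8, so 419^136 ≡ 934·1083 ≡ 280 (mod 1201)
136^2 = 18496 ≡ 481
136^4 ≡ 481^2 = 231361 ≡ 769
136^8 ≡ 769^2 = 591361 ≡ 469
136^16 ≡ 469^2 = 219961 ≡ 178
136^32 ≡ 178^2 = 31684 ≡ 458
136^64 ≡ 458^2 = 209764 ≡ 790
136^128 ≡ 790^2 = 624100 ≡ 781
136^256 ≡ 781^2 = 609961 ≡ 1054
136^512 ≡ 1054^2 = 1110916 ≡ 1192
846 = 512 + 256 + 64 + 8 + 4 + 2, so 136^846 ≡ 1192·1054·790·469·769·481 ≡ 126 (mod 1201)
280·126 = 35280 ≡ 451 (mod 1201)
536 ≠ 451, so verification fails.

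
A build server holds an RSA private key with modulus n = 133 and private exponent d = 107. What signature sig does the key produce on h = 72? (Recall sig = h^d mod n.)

h^2 ≡ 72^2 = 5184 ≡ 130
h^4 ≡ 130^2 = 16900 ≡ 9
h^8 ≡ 9^2 = 81
h^16 ≡ 81^2 = 6561 ≡ 44
h^32 ≡ 44^2 = 1936 ≡ 74
h^64 ≡ 74^2 = 5476 ≡ 23
107 = 64 + 32 + 8 + 2 + 1, so h^107 ≡ 23·74·81·130·72 ≡ 109 (mod 133)

109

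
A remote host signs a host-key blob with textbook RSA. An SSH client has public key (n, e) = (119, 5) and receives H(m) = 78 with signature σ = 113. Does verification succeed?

σ^2 ≡ 113^2 = 12769 ≡ 36
σ^4 ≡ 36^2 = 1296 ≡ 106
5 = 4 + 1, so σ^5 ≡ 106·113 ≡ 78 (mod 119)
78 = H(m), so the signature checks out.

passes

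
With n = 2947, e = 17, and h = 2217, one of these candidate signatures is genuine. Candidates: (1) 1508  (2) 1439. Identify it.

1

Candidate 1: 1508^2 = 2274064 ≡ 1927; 1508^4 ≡ 1927^2 = 3713329 ≡ 109; 1508^8 ≡ 109^2 = 11881 ≡ 93; 1508^16 ≡ 93^2 = 8649 ≡ 2755; 17 = 16 + 1, so 1508^17 ≡ 2755·1508 ≡ 2217 (mod 2947)
  → matches h = 2217
Candidate 2: 1439^2 = 2070721 ≡ 1927; 1439^4 ≡ 1927^2 = 3713329 ≡ 109; 1439^8 ≡ 109^2 = 11881 ≡ 93; 1439^16 ≡ 93^2 = 8649 ≡ 2755; 17 = 16 + 1, so 1439^17 ≡ 2755·1439 ≡ 730 (mod 2947)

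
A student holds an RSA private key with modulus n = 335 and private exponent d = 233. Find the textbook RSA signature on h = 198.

143

Squares mod 335: h^1≡198, h^2≡9, h^4≡81, h^8≡196, h^16≡226, h^32≡156, h^64≡216, h^128≡91
233 = 128 + 64 + 32 + 8 + 1, so h^233 ≡ 91·216·156·196·198 ≡ 143 (mod 335)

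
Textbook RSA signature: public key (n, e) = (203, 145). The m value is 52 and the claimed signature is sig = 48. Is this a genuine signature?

sig^145 mod 203 = 195
195 ≠ 52, so verification fails.

forged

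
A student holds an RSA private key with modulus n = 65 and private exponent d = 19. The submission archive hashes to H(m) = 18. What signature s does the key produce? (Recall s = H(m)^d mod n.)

(H(m))^2 ≡ 18^2 = 324 ≡ 64
(H(m))^4 ≡ 64^2 = 4096 ≡ 1
(H(m))^8 ≡ 1^2 = 1
(H(m))^16 ≡ 1^2 = 1
19 = 16 + 2 + 1, so (H(m))^19 ≡ 1·64·18 ≡ 47 (mod 65)

47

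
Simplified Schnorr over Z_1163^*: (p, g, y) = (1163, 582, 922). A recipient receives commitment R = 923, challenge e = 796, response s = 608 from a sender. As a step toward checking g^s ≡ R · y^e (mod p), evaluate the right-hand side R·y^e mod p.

480

Squares mod 1163: 922^1≡922, 922^2≡1094, 922^4≡109, 922^8≡251, 922^16≡199, 922^32≡59, 922^64≡1155, 922^128≡64, 922^256≡607, 922^512≡941
796 = 512 + 256 + 16 + 8 + 4, so 922^796 ≡ 941·607·199·251·109 ≡ 1161 (mod 1163)
R · y^e ≡ 923·1161 = 1071603 ≡ 480 (mod 1163)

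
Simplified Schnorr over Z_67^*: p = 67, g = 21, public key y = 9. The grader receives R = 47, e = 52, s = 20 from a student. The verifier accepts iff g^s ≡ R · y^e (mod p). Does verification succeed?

fails

g^s mod p:
21^2 = 441 ≡ 39
21^4 ≡ 39^2 = 1521 ≡ 47
21^8 ≡ 47^2 = 2209 ≡ 65
21^16 ≡ 65^2 = 4225 ≡ 4
20 = 16 + 4, so 21^20 ≡ 4·47 ≡ 54 (mod 67)
R · y^e mod p:
9^2 = 81 ≡ 14
9^4 ≡ 14^2 = 196 ≡ 62
9^8 ≡ 62^2 = 3844 ≡ 25
9^16 ≡ 25^2 = 625 ≡ 22
9^32 ≡ 22^2 = 484 ≡ 15
52 = 32 + 16 + 4, so 9^52 ≡ 15·22·62 ≡ 25 (mod 67)
47·25 = 1175 ≡ 36 (mod 67)
54 ≠ 36; the check fails.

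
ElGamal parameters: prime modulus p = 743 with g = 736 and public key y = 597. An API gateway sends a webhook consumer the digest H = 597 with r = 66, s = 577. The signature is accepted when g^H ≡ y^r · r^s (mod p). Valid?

Left side g^H mod p:
Squares mod 743: 736^1≡736, 736^2≡49, 736^4≡172, 736^8≡607, 736^16≡664, 736^32≡297, 736^64≡535, 736^128≡170, 736^256≡666, 736^512≡728
597 = 512 + 64 + 16 + 4 + 1, so 736^597 ≡ 728·535·664·172·736 ≡ 290 (mod 743)
Right side y^r · r^s mod p:
Squares mod 743: 597^1≡597, 597^2≡512, 597^4≡608, 597^8≡393, 597^16≡648, 597^32≡109, 597^64≡736
66 = 64 + 2, so 597^66 ≡ 736·512 ≡ 131 (mod 743)
Squares mod 743: 66^1≡66, 66^2≡641, 66^4≡2, 66^8≡4, 66^16≡16, 66^32≡256, 66^64≡152, 66^128≡71, 66^256≡583, 66^512≡338
577 = 512 + 64 + 1, so 66^577 ≡ 338·152·66 ≡ 507 (mod 743)
131·507 = 66417 ≡ 290 (mod 743)
290 ≡ 290 (mod 743), so the signature is genuine.

yes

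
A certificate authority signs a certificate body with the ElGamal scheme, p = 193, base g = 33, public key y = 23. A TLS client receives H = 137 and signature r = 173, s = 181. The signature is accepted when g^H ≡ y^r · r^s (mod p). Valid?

yes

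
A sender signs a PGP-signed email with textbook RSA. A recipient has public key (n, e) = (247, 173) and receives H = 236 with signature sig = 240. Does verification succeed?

sig^2 ≡ 240^2 = 57600 ≡ 49
sig^4 ≡ 49^2 = 2401 ≡ 178
sig^8 ≡ 178^2 = 31684 ≡ 68
sig^16 ≡ 68^2 = 4624 ≡ 178
sig^32 ≡ 178^2 = 31684 ≡ 68
sig^64 ≡ 68^2 = 4624 ≡ 178
sig^128 ≡ 178^2 = 31684 ≡ 68
173 = 128 + 32 + 8 + 4 + 1, so sig^173 ≡ 68·68·68·178·240 ≡ 236 (mod 247)
Since 236 equals the digest 236, verification succeeds.

passes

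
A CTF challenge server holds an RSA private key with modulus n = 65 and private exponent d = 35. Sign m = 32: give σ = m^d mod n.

63

m^2 ≡ 32^2 = 1024 ≡ 49
m^4 ≡ 49^2 = 2401 ≡ 61
m^8 ≡ 61^2 = 3721 ≡ 16
m^16 ≡ 16^2 = 256 ≡ 61
m^32 ≡ 61^2 = 3721 ≡ 16
35 = 32 + 2 + 1, so m^35 ≡ 16·49·32 ≡ 63 (mod 65)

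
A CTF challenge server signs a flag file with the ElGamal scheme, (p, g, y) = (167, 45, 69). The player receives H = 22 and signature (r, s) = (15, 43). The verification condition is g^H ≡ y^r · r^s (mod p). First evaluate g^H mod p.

12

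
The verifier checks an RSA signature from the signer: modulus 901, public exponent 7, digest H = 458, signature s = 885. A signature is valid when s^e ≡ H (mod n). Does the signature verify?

s^7 mod 901 = 375
The recovered value 375 does not match the digest 458.

does not verify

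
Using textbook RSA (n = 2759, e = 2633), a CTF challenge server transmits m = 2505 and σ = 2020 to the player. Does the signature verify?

verifies

σ^2 ≡ 2020^2 = 4080400 ≡ 2598
σ^4 ≡ 2598^2 = 6749604 ≡ 1090
σ^8 ≡ 1090^2 = 1188100 ≡ 1730
σ^16 ≡ 1730^2 = 2992900 ≡ 2144
σ^32 ≡ 2144^2 = 4596736 ≡ 242
σ^64 ≡ 242^2 = 58564 ≡ 625
σ^128 ≡ 625^2 = 390625 ≡ 1606
σ^256 ≡ 1606^2 = 2579236 ≡ 2330
σ^512 ≡ 2330^2 = 5428900 ≡ 1947
σ^1024 ≡ 1947^2 = 3790809 ≡ 2702
σ^2048 ≡ 2702^2 = 7300804 ≡ 490
2633 = 2048 + 512 + 64 + 8 + 1, so σ^2633 ≡ 490·1947·625·1730·2020 ≡ 2505 (mod 2759)
2505 = m, so the signature checks out.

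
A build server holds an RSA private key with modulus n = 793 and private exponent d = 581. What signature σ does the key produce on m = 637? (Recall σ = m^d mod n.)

637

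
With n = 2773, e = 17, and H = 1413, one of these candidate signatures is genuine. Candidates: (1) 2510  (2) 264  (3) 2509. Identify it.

3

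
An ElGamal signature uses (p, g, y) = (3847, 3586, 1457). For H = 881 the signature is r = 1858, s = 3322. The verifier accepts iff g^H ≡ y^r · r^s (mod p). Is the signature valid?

Left side g^H mod p:
Squares mod 3847: 3586^1≡3586, 3586^2≡2722, 3586^4≡3809, 3586^8≡1444, 3586^16≡62, 3586^32≡3844, 3586^64≡9, 3586^128≡81, 3586^256≡2714, 3586^512≡2638
881 = 512 + 256 + 64 + 32 + 16 + 1, so 3586^881 ≡ 2638·2714·9·3844·62·3586 ≡ 2898 (mod 3847)
Right side y^r · r^s mod p:
Squares mod 3847: 1457^1≡1457, 1457^2≡3152, 1457^4≡2150, 1457^8≡2253, 1457^16≡1816, 1457^32≡977, 1457^64≡473, 1457^128≡603, 1457^256≡1991, 1457^512≡1671, 1457^1024≡3166
1858 = 1024 + 512 + 256 + 64 + 2, so 1457^1858 ≡ 3166·1671·1991·473·3152 ≡ 1748 (mod 3847)
Squares mod 3847: 1858^1≡1858, 1858^2≡1405, 1858^4≡514, 1858^8≡2600, 1858^16≡821, 1858^32≡816, 1858^64≡325, 1858^128≡1756, 1858^256≡2089, 1858^512≡1423, 1858^1024≡1407, 1858^2048≡2291
3322 = 2048 + 1024 + 128 + 64 + 32 + 16 + 8 + 2, so 1858^3322 ≡ 2291·1407·1756·325·816·821·2600·1405 ≡ 1698 (mod 3847)
1748·1698 = 2968104 ≡ 2067 (mod 3847)
2898 ≠ 2067, so verification fails.

invalid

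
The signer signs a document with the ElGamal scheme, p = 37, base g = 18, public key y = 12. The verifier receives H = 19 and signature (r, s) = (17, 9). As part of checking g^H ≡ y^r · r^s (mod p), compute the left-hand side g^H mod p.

Squares mod 37: 18^1≡18, 18^2≡28, 18^4≡7, 18^8≡12, 18^16≡33
19 = 16 + 2 + 1, so 18^19 ≡ 33·28·18 ≡ 19 (mod 37)

19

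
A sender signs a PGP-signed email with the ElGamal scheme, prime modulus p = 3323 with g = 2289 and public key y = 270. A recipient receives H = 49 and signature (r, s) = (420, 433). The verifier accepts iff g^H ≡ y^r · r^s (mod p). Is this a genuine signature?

forged

Left side g^H mod p:
2289^49 mod 3323 = 1926
Right side y^r · r^s mod p:
270^420 mod 3323 = 1163
420^433 mod 3323 = 620
1163·620 = 721060 ≡ 3292 (mod 3323)
1926 ≠ 3292, so verification fails.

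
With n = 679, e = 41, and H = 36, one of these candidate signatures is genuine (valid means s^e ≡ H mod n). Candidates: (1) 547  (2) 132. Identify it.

Candidate 1: 547^2 = 299209 ≡ 449; 547^4 ≡ 449^2 = 201601 ≡ 617; 547^8 ≡ 617^2 = 380689 ≡ 449; 547^16 ≡ 449^2 = 201601 ≡ 617; 547^32 ≡ 617^2 = 380689 ≡ 449; 41 = 32 + 8 + 1, so 547^41 ≡ 449·449·547 ≡ 36 (mod 679)
  → matches H = 36
Candidate 2: 132^2 = 17424 ≡ 449; 132^4 ≡ 449^2 = 201601 ≡ 617; 132^8 ≡ 617^2 = 380689 ≡ 449; 132^16 ≡ 449^2 = 201601 ≡ 617; 132^32 ≡ 617^2 = 380689 ≡ 449; 41 = 32 + 8 + 1, so 132^41 ≡ 449·449·132 ≡ 643 (mod 679)

1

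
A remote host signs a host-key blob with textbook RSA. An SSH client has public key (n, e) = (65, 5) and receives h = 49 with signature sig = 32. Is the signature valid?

invalid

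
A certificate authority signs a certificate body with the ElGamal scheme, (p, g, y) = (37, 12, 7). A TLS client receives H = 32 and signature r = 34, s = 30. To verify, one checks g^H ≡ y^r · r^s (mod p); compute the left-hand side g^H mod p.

7

Squares mod 37: 12^1≡12, 12^2≡33, 12^4≡16, 12^8≡34, 12^16≡9, 12^32≡7
12^32 ≡ 7 (mod 37)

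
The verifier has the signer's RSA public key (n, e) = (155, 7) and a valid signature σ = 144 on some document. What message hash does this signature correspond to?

49

σ^2 ≡ 144^2 = 20736 ≡ 121
σ^4 ≡ 121^2 = 14641 ≡ 71
7 = 4 + 2 + 1, so σ^7 ≡ 71·121·144 ≡ 49 (mod 155)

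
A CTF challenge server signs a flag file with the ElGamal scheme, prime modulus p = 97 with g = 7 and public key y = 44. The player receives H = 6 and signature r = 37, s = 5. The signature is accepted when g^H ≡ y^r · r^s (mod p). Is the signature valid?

invalid

Left side g^H mod p:
7^6 mod 97 = 85
Right side y^r · r^s mod p:
44^37 mod 97 = 2
37^5 mod 97 = 15
2·15 = 30 ≡ 30 (mod 97)
85 ≠ 30, so verification fails.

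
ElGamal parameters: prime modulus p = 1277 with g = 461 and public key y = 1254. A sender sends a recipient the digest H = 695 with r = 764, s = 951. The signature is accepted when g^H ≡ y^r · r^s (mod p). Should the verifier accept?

reject

Left side g^H mod p:
Squares mod 1277: 461^1≡461, 461^2≡539, 461^4≡642, 461^8≡970, 461^16≡1028, 461^32≡705, 461^64≡272, 461^128≡1195, 461^256≡339, 461^512≡1268
695 = 512 + 128 + 32 + 16 + 4 + 2 + 1, so 461^695 ≡ 1268·1195·705·1028·642·539·461 ≡ 866 (mod 1277)
Right side y^r · r^s mod p:
Squares mod 1277: 1254^1≡1254, 1254^2≡529, 1254^4≡178, 1254^8≡1036, 1254^16≡616, 1254^32≡187, 1254^64≡490, 1254^128≡24, 1254^256≡576, 1254^512≡1033
764 = 512 + 128 + 64 + 32 + 16 + 8 + 4, so 1254^764 ≡ 1033·24·490·187·616·1036·178 ≡ 717 (mod 1277)
Squares mod 1277: 764^1≡764, 764^2≡107, 764^4≡1233, 764^8≡659, 764^16≡101, 764^32≡1262, 764^64≡225, 764^128≡822, 764^256≡151, 764^512≡1092
951 = 512 + 256 + 128 + 32 + 16 + 4 + 2 + 1, so 764^951 ≡ 1092·151·822·1262·101·1233·107·764 ≡ 220 (mod 1277)
717·220 = 157740 ≡ 669 (mod 1277)
866 ≠ 669, so verification fails.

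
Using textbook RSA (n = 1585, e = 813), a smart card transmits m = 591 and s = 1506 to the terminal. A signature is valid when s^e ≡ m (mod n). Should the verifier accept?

accept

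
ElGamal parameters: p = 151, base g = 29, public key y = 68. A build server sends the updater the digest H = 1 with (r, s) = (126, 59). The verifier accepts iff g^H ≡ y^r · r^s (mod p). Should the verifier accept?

reject

Left side g^H mod p:
29^1 mod 151 = 29
Right side y^r · r^s mod p:
68^2 = 4624 ≡ 94
68^4 ≡ 94^2 = 8836 ≡ 78
68^8 ≡ 78^2 = 6084 ≡ 44
68^16 ≡ 44^2 = 1936 ≡ 124
68^32 ≡ 124^2 = 15376 ≡ 125
68^64 ≡ 125^2 = 15625 ≡ 72
126 = 64 + 32 + 16 + 8 + 4 + 2, so 68^126 ≡ 72·125·124·44·78·94 ≡ 68 (mod 151)
126^2 = 15876 ≡ 21
126^4 ≡ 21^2 = 441 ≡ 139
126^8 ≡ 139^2 = 19321 ≡ 144
126^16 ≡ 144^2 = 20736 ≡ 49
126^32 ≡ 49^2 = 2401 ≡ 136
59 = 32 + 16 + 8 + 2 + 1, so 126^59 ≡ 136·49·144·21·126 ≡ 114 (mod 151)
68·114 = 7752 ≡ 51 (mod 151)
29 ≠ 51, so verification fails.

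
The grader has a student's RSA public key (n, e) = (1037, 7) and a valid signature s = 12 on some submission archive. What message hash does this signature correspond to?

s^2 ≡ 12^2 = 144
s^4 ≡ 144^2 = 20736 ≡ 1033
7 = 4 + 2 + 1, so s^7 ≡ 1033·144·12 ≡ 347 (mod 1037)

347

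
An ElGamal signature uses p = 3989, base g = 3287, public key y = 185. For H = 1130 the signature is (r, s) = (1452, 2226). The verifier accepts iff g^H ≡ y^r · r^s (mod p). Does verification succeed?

passes

Left side g^H mod p:
Squares mod 3989: 3287^1≡3287, 3287^2≡2157, 3287^4≡1475, 3287^8≡1620, 3287^16≡3627, 3287^32≡3396, 3287^64≡617, 3287^128≡1734, 3287^256≡3039, 3287^512≡986, 3287^1024≡2869
1130 = 1024 + 64 + 32 + 8 + 2, so 3287^1130 ≡ 2869·617·3396·1620·2157 ≡ 2209 (mod 3989)
Right side y^r · r^s mod p:
Squares mod 3989: 185^1≡185, 185^2≡2313, 185^4≡720, 185^8≡3819, 185^16≡977, 185^32≡1158, 185^64≡660, 185^128≡799, 185^256≡161, 185^512≡1987, 185^1024≡3048
1452 = 1024 + 256 + 128 + 32 + 8 + 4, so 185^1452 ≡ 3048·161·799·1158·3819·720 ≡ 2389 (mod 3989)
Squares mod 3989: 1452^1≡1452, 1452^2≡2112, 1452^4≡842, 1452^8≡2911, 1452^16≡1285, 1452^32≡3768, 1452^64≡973, 1452^128≡1336, 1452^256≡1813, 1452^512≡33, 1452^1024≡1089, 1452^2048≡1188
2226 = 2048 + 128 + 32 + 16 + 2, so 1452^2226 ≡ 1188·1336·3768·1285·2112 ≡ 2943 (mod 3989)
2389·2943 = 7030827 ≡ 2209 (mod 3989)
2209 ≡ 2209 (mod 3989), so the signature is genuine.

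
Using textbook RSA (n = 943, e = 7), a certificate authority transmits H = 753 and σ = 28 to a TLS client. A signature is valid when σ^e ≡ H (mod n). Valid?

yes

σ^7 mod 943 = 753
Since 753 equals the digest 753, verification succeeds.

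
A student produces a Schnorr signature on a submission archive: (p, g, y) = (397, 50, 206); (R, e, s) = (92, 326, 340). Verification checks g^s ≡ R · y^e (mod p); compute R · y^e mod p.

206^2 = 42436 ≡ 354
206^4 ≡ 354^2 = 125316 ≡ 261
206^8 ≡ 261^2 = 68121 ≡ 234
206^16 ≡ 234^2 = 54756 ≡ 367
206^32 ≡ 367^2 = 134689 ≡ 106
206^64 ≡ 106^2 = 11236 ≡ 120
206^128 ≡ 120^2 = 14400 ≡ 108
206^256 ≡ 108^2 = 11664 ≡ 151
326 = 256 + 64 + 4 + 2, so 206^326 ≡ 151·120·261·354 ≡ 108 (mod 397)
R · y^e ≡ 92·108 = 9936 ≡ 11 (mod 397)

11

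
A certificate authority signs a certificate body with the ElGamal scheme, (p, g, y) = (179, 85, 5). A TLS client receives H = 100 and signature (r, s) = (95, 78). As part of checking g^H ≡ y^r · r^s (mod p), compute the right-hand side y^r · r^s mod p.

5^2 = 25
5^4 ≡ 25^2 = 625 ≡ 88
5^8 ≡ 88^2 = 7744 ≡ 47
5^16 ≡ 47^2 = 2209 ≡ 61
5^32 ≡ 61^2 = 3721 ≡ 141
5^64 ≡ 141^2 = 19881 ≡ 12
95 = 64 + 16 + 8 + 4 + 2 + 1, so 5^95 ≡ 12·61·47·88·25·5 ≡ 52 (mod 179)
95^2 = 9025 ≡ 75
95^4 ≡ 75^2 = 5625 ≡ 76
95^8 ≡ 76^2 = 5776 ≡ 48
95^16 ≡ 48^2 = 2304 ≡ 156
95^32 ≡ 156^2 = 24336 ≡ 171
95^64 ≡ 171^2 = 29241 ≡ 64
78 = 64 + 8 + 4 + 2, so 95^78 ≡ 64·48·76·75 ≡ 83 (mod 179)
y^r · r^s ≡ 52·83 = 4316 ≡ 20 (mod 179)

20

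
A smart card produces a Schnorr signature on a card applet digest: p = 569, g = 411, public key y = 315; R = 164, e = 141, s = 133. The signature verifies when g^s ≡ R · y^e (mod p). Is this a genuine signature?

g^s mod p:
411^2 = 168921 ≡ 497
411^4 ≡ 497^2 = 247009 ≡ 63
411^8 ≡ 63^2 = 3969 ≡ 555
411^16 ≡ 555^2 = 308025 ≡ 196
411^32 ≡ 196^2 = 38416 ≡ 293
411^64 ≡ 293^2 = 85849 ≡ 499
411^128 ≡ 499^2 = 249001 ≡ 348
133 = 128 + 4 + 1, so 411^133 ≡ 348·63·411 ≡ 80 (mod 569)
R · y^e mod p:
315^2 = 99225 ≡ 219
315^4 ≡ 219^2 = 47961 ≡ 165
315^8 ≡ 165^2 = 27225 ≡ 482
315^16 ≡ 482^2 = 232324 ≡ 172
315^32 ≡ 172^2 = 29584 ≡ 565
315^64 ≡ 565^2 = 319225 ≡ 16
315^128 ≡ 16^2 = 256
141 = 128 + 8 + 4 + 1, so 315^141 ≡ 256·482·165·315 ≡ 56 (mod 569)
164·56 = 9184 ≡ 80 (mod 569)
80 ≡ 80 (mod 569); signature holds.

genuine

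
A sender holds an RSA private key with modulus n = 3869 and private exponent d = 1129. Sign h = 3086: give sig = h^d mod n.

h^2 ≡ 3086^2 = 9523396 ≡ 1787
h^4 ≡ 1787^2 = 3193369 ≡ 1444
h^8 ≡ 1444^2 = 2085136 ≡ 3614
h^16 ≡ 3614^2 = 13060996 ≡ 3121
h^32 ≡ 3121^2 = 9740641 ≡ 2368
h^64 ≡ 2368^2 = 5607424 ≡ 1243
h^128 ≡ 1243^2 = 1545049 ≡ 1318
h^256 ≡ 1318^2 = 1737124 ≡ 3812
h^512 ≡ 3812^2 = 14531344 ≡ 3249
h^1024 ≡ 3249^2 = 10556001 ≡ 1369
1129 = 1024 + 64 + 32 + 8 + 1, so h^1129 ≡ 1369·1243·2368·3614·3086 ≡ 2277 (mod 3869)

2277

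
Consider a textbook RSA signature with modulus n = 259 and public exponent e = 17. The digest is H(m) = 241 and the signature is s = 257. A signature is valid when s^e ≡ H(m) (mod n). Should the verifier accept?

Squares mod 259: s^1≡257, s^2≡4, s^4≡16, s^8≡256, s^16≡9
17 = 16 + 1, so s^17 ≡ 9·257 ≡ 241 (mod 259)
241 = H(m), so the signature checks out.

accept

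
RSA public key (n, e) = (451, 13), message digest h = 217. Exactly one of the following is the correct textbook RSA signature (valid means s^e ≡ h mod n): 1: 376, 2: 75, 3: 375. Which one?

Candidate 1: Squares mod 451: 376^1≡376, 376^2≡213, 376^4≡269, 376^8≡201; 13 = 8 + 4 + 1, so 376^13 ≡ 201·269·376 ≡ 217 (mod 451)
  → matches h = 217
Candidate 2: Squares mod 451: 75^1≡75, 75^2≡213, 75^4≡269, 75^8≡201; 13 = 8 + 4 + 1, so 75^13 ≡ 201·269·75 ≡ 234 (mod 451)
Candidate 3: Squares mod 451: 375^1≡375, 375^2≡364, 375^4≡353, 375^8≡133; 13 = 8 + 4 + 1, so 375^13 ≡ 133·353·375 ≡ 188 (mod 451)

1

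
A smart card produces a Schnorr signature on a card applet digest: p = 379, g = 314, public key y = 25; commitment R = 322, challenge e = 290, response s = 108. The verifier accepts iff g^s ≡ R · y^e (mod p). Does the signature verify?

does not verify

g^s mod p:
314^2 = 98596 ≡ 56
314^4 ≡ 56^2 = 3136 ≡ 104
314^8 ≡ 104^2 = 10816 ≡ 204
314^16 ≡ 204^2 = 41616 ≡ 305
314^32 ≡ 305^2 = 93025 ≡ 170
314^64 ≡ 170^2 = 28900 ≡ 96
108 = 64 + 32 + 8 + 4, so 314^108 ≡ 96·170·204·104 ≡ 195 (mod 379)
R · y^e mod p:
25^2 = 625 ≡ 246
25^4 ≡ 246^2 = 60516 ≡ 255
25^8 ≡ 255^2 = 65025 ≡ 216
25^16 ≡ 216^2 = 46656 ≡ 39
25^32 ≡ 39^2 = 1521 ≡ 5
25^64 ≡ 5^2 = 25
25^128 ≡ 25^2 = 625 ≡ 246
25^256 ≡ 246^2 = 60516 ≡ 255
290 = 256 + 32 + 2, so 25^290 ≡ 255·5·246 ≡ 217 (mod 379)
322·217 = 69874 ≡ 138 (mod 379)
195 ≠ 138; the check fails.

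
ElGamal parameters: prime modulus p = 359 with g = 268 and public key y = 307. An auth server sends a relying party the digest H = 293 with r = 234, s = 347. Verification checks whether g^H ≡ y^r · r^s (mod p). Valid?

yes

Left side g^H mod p:
268^2 = 71824 ≡ 24
268^4 ≡ 24^2 = 576 ≡ 217
268^8 ≡ 217^2 = 47089 ≡ 60
268^16 ≡ 60^2 = 3600 ≡ 10
268^32 ≡ 10^2 = 100
268^64 ≡ 100^2 = 10000 ≡ 307
268^128 ≡ 307^2 = 94249 ≡ 191
268^256 ≡ 191^2 = 36481 ≡ 222
293 = 256 + 32 + 4 + 1, so 268^293 ≡ 222·100·217·268 ≡ 116 (mod 359)
Right side y^r · r^s mod p:
307^2 = 94249 ≡ 191
307^4 ≡ 191^2 = 36481 ≡ 222
307^8 ≡ 222^2 = 49284 ≡ 101
307^16 ≡ 101^2 = 10201 ≡ 149
307^32 ≡ 149^2 = 22201 ≡ 302
307^64 ≡ 302^2 = 91204 ≡ 18
307^128 ≡ 18^2 = 324
234 = 128 + 64 + 32 + 8 + 2, so 307^234 ≡ 324·18·302·101·191 ≡ 127 (mod 359)
234^2 = 54756 ≡ 188
234^4 ≡ 188^2 = 35344 ≡ 162
234^8 ≡ 162^2 = 26244 ≡ 37
234^16 ≡ 37^2 = 1369 ≡ 292
234^32 ≡ 292^2 = 85264 ≡ 181
234^64 ≡ 181^2 = 32761 ≡ 92
234^128 ≡ 92^2 = 8464 ≡ 207
234^256 ≡ 207^2 = 42849 ≡ 128
347 = 256 + 64 + 16 + 8 + 2 + 1, so 234^347 ≡ 128·92·292·37·188·234 ≡ 179 (mod 359)
127·179 = 22733 ≡ 116 (mod 359)
116 ≡ 116 (mod 359), so the signature is genuine.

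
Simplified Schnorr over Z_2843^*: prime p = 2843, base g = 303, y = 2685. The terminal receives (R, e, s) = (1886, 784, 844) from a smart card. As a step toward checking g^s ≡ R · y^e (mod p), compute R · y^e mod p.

1384

2685^784 mod 2843 = 664
R · y^e ≡ 1886·664 = 1252304 ≡ 1384 (mod 2843)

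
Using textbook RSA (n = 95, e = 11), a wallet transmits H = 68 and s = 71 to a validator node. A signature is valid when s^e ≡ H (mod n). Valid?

Squares mod 95: s^1≡71, s^2≡6, s^4≡36, s^8≡61
11 = 8 + 2 + 1, so s^11 ≡ 61·6·71 ≡ 51 (mod 95)
51 ≠ 68, so verification fails.

no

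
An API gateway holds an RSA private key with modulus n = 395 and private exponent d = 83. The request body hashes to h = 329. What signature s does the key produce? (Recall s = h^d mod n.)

h^2 ≡ 329^2 = 108241 ≡ 11
h^4 ≡ 11^2 = 121
h^8 ≡ 121^2 = 14641 ≡ 26
h^16 ≡ 26^2 = 676 ≡ 281
h^32 ≡ 281^2 = 78961 ≡ 356
h^64 ≡ 356^2 = 126736 ≡ 336
83 = 64 + 16 + 2 + 1, so h^83 ≡ 336·281·11·329 ≡ 309 (mod 395)

309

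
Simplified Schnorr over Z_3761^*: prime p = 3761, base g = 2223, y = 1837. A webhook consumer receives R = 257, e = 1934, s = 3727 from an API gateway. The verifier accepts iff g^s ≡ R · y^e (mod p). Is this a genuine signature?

g^s mod p:
2223^2 = 4941729 ≡ 3536
2223^4 ≡ 3536^2 = 12503296 ≡ 1732
2223^8 ≡ 1732^2 = 2999824 ≡ 2307
2223^16 ≡ 2307^2 = 5322249 ≡ 434
2223^32 ≡ 434^2 = 188356 ≡ 306
2223^64 ≡ 306^2 = 93636 ≡ 3372
2223^128 ≡ 3372^2 = 11370384 ≡ 881
2223^256 ≡ 881^2 = 776161 ≡ 1395
2223^512 ≡ 1395^2 = 1946025 ≡ 1588
2223^1024 ≡ 1588^2 = 2521744 ≡ 1874
2223^2048 ≡ 1874^2 = 3511876 ≡ 2863
3727 = 2048 + 1024 + 512 + 128 + 8 + 4 + 2 + 1, so 2223^3727 ≡ 2863·1874·1588·881·2307·1732·3536·2223 ≡ 1144 (mod 3761)
R · y^e mod p:
1837^2 = 3374569 ≡ 952
1837^4 ≡ 952^2 = 906304 ≡ 3664
1837^8 ≡ 3664^2 = 13424896 ≡ 1887
1837^16 ≡ 1887^2 = 3560769 ≡ 2863
1837^32 ≡ 2863^2 = 8196769 ≡ 1550
1837^64 ≡ 1550^2 = 2402500 ≡ 2982
1837^128 ≡ 2982^2 = 8892324 ≡ 1320
1837^256 ≡ 1320^2 = 1742400 ≡ 1057
1837^512 ≡ 1057^2 = 1117249 ≡ 232
1837^1024 ≡ 232^2 = 53824 ≡ 1170
1934 = 1024 + 512 + 256 + 128 + 8 + 4 + 2, so 1837^1934 ≡ 1170·232·1057·1320·1887·3664·952 ≡ 1863 (mod 3761)
257·1863 = 478791 ≡ 1144 (mod 3761)
1144 ≡ 1144 (mod 3761); signature holds.

genuine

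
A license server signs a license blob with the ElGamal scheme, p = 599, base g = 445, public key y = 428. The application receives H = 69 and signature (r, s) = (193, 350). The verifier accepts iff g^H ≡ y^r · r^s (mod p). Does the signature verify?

verifies

Left side g^H mod p:
Squares mod 599: 445^1≡445, 445^2≡355, 445^4≡235, 445^8≡117, 445^16≡511, 445^32≡556, 445^64≡52
69 = 64 + 4 + 1, so 445^69 ≡ 52·235·445 ≡ 178 (mod 599)
Right side y^r · r^s mod p:
Squares mod 599: 428^1≡428, 428^2≡489, 428^4≡120, 428^8≡24, 428^16≡576, 428^32≡529, 428^64≡108, 428^128≡283
193 = 128 + 64 + 1, so 428^193 ≡ 283·108·428 ≡ 430 (mod 599)
Squares mod 599: 193^1≡193, 193^2≡111, 193^4≡341, 193^8≡75, 193^16≡234, 193^32≡247, 193^64≡510, 193^128≡134, 193^256≡585
350 = 256 + 64 + 16 + 8 + 4 + 2, so 193^350 ≡ 585·510·234·75·341·111 ≡ 123 (mod 599)
430·123 = 52890 ≡ 178 (mod 599)
178 ≡ 178 (mod 599), so the signature is genuine.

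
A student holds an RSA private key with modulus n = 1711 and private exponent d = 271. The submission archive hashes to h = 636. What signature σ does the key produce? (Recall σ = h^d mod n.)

h^271 mod 1711 = 1511

1511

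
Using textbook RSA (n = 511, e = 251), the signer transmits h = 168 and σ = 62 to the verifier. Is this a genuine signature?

forged

Squares mod 511: σ^1≡62, σ^2≡267, σ^4≡260, σ^8≡148, σ^16≡442, σ^32≡162, σ^64≡183, σ^128≡274
251 = 128 + 64 + 32 + 16 + 8 + 2 + 1, so σ^251 ≡ 274·183·162·442·148·267·62 ≡ 20 (mod 511)
The recovered value 20 does not match the digest 168.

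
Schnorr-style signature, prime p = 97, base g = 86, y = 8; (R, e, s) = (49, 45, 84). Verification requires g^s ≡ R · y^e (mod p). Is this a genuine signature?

g^s mod p:
Squares mod 97: 86^1≡86, 86^2≡24, 86^4≡91, 86^8≡36, 86^16≡35, 86^32≡61, 86^64≡35
84 = 64 + 16 + 4, so 86^84 ≡ 35·35·91 ≡ 22 (mod 97)
R · y^e mod p:
Squares mod 97: 8^1≡8, 8^2≡64, 8^4≡22, 8^8≡96, 8^16≡1, 8^32≡1
45 = 32 + 8 + 4 + 1, so 8^45 ≡ 1·96·22·8 ≡ 18 (mod 97)
49·18 = 882 ≡ 9 (mod 97)
22 ≠ 9; the check fails.

forged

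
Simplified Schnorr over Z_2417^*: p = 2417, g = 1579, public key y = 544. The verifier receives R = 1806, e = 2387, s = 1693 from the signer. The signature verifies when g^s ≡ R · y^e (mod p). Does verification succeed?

fails

g^s mod p:
1579^1693 mod 2417 = 75
R · y^e mod p:
544^2387 mod 2417 = 668
1806·668 = 1206408 ≡ 325 (mod 2417)
75 ≠ 325; the check fails.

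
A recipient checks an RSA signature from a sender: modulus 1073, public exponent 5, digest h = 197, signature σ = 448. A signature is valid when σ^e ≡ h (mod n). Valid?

σ^2 ≡ 448^2 = 200704 ≡ 53
σ^4 ≡ 53^2 = 2809 ≡ 663
5 = 4 + 1, so σ^5 ≡ 663·448 ≡ 876 (mod 1073)
876 ≠ 197, so verification fails.

no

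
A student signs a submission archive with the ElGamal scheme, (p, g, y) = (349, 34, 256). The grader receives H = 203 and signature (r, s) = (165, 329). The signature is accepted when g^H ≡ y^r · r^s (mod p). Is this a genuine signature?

genuine

Left side g^H mod p:
34^203 mod 349 = 24
Right side y^r · r^s mod p:
256^165 mod 349 = 67
165^329 mod 349 = 141
67·141 = 9447 ≡ 24 (mod 349)
24 ≡ 24 (mod 349), so the signature is genuine.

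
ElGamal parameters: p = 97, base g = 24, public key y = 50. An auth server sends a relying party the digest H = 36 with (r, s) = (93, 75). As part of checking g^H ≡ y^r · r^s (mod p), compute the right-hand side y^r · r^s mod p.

96

50^2 = 2500 ≡ 75
50^4 ≡ 75^2 = 5625 ≡ 96
50^8 ≡ 96^2 = 9216 ≡ 1
50^16 ≡ 1^2 = 1
50^32 ≡ 1^2 = 1
50^64 ≡ 1^2 = 1
93 = 64 + 16 + 8 + 4 + 1, so 50^93 ≡ 1·1·1·96·50 ≡ 47 (mod 97)
93^2 = 8649 ≡ 16
93^4 ≡ 16^2 = 256 ≡ 62
93^8 ≡ 62^2 = 3844 ≡ 61
93^16 ≡ 61^2 = 3721 ≡ 35
93^32 ≡ 35^2 = 1225 ≡ 61
93^64 ≡ 61^2 = 3721 ≡ 35
75 = 64 + 8 + 2 + 1, so 93^75 ≡ 35·61·16·93 ≡ 33 (mod 97)
y^r · r^s ≡ 47·33 = 1551 ≡ 96 (mod 97)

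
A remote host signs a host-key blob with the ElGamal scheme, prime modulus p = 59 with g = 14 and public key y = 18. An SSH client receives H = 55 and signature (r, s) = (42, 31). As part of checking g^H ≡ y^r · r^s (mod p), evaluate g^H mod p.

2

Squares mod 59: 14^1≡14, 14^2≡19, 14^4≡7, 14^8≡49, 14^16≡41, 14^32≡29
55 = 32 + 16 + 4 + 2 + 1, so 14^55 ≡ 29·41·7·19·14 ≡ 2 (mod 59)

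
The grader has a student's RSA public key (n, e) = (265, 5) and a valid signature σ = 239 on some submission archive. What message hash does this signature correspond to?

164

σ^2 ≡ 239^2 = 57121 ≡ 146
σ^4 ≡ 146^2 = 21316 ≡ 116
5 = 4 + 1, so σ^5 ≡ 116·239 ≡ 164 (mod 265)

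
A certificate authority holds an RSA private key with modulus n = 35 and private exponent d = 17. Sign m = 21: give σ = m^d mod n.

21

m^2 ≡ 21^2 = 441 ≡ 21
m^4 ≡ 21^2 = 441 ≡ 21
m^8 ≡ 21^2 = 441 ≡ 21
m^16 ≡ 21^2 = 441 ≡ 21
17 = 16 + 1, so m^17 ≡ 21·21 ≡ 21 (mod 35)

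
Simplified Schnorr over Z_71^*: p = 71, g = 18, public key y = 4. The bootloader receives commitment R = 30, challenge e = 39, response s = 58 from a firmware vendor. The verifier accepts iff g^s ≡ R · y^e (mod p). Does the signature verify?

does not verify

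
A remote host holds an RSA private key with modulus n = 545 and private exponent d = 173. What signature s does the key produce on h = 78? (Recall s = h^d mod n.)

Squares mod 545: h^1≡78, h^2≡89, h^4≡291, h^8≡206, h^16≡471, h^32≡26, h^64≡131, h^128≡266
173 = 128 + 32 + 8 + 4 + 1, so h^173 ≡ 266·26·206·291·78 ≡ 408 (mod 545)

408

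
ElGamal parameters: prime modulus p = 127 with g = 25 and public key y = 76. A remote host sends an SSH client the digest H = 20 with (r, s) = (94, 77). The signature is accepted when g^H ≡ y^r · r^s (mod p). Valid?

Left side g^H mod p:
25^2 = 625 ≡ 117
25^4 ≡ 117^2 = 13689 ≡ 100
25^8 ≡ 100^2 = 10000 ≡ 94
25^16 ≡ 94^2 = 8836 ≡ 73
20 = 16 + 4, so 25^20 ≡ 73·100 ≡ 61 (mod 127)
Right side y^r · r^s mod p:
76^2 = 5776 ≡ 61
76^4 ≡ 61^2 = 3721 ≡ 38
76^8 ≡ 38^2 = 1444 ≡ 47
76^16 ≡ 47^2 = 2209 ≡ 50
76^32 ≡ 50^2 = 2500 ≡ 87
76^64 ≡ 87^2 = 7569 ≡ 76
94 = 64 + 16 + 8 + 4 + 2, so 76^94 ≡ 76·50·47·38·61 ≡ 73 (mod 127)
94^2 = 8836 ≡ 73
94^4 ≡ 73^2 = 5329 ≡ 122
94^8 ≡ 122^2 = 14884 ≡ 25
94^16 ≡ 25^2 = 625 ≡ 117
94^32 ≡ 117^2 = 13689 ≡ 100
94^64 ≡ 100^2 = 10000 ≡ 94
77 = 64 + 8 + 4 + 1, so 94^77 ≡ 94·25·122·94 ≡ 19 (mod 127)
73·19 = 1387 ≡ 117 (mod 127)
61 ≠ 117, so verification fails.

no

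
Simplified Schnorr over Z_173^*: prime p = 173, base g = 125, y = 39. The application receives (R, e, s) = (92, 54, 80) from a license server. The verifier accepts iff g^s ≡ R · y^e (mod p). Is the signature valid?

valid

g^s mod p:
125^80 mod 173 = 95
R · y^e mod p:
39^54 mod 173 = 33
92·33 = 3036 ≡ 95 (mod 173)
95 ≡ 95 (mod 173); signature holds.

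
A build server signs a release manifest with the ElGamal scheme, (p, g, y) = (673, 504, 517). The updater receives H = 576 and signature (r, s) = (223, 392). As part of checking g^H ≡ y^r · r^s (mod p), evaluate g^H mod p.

Squares mod 673: 504^1≡504, 504^2≡295, 504^4≡208, 504^8≡192, 504^16≡522, 504^32≡592, 504^64≡504, 504^128≡295, 504^256≡208, 504^512≡192
576 = 512 + 64, so 504^576 ≡ 192·504 ≡ 529 (mod 673)

529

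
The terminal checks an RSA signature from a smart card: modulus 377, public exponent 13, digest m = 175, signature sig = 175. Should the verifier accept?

sig^2 ≡ 175^2 = 30625 ≡ 88
sig^4 ≡ 88^2 = 7744 ≡ 204
sig^8 ≡ 204^2 = 41616 ≡ 146
13 = 8 + 4 + 1, so sig^13 ≡ 146·204·175 ≡ 175 (mod 377)
175 = m, so the signature checks out.

accept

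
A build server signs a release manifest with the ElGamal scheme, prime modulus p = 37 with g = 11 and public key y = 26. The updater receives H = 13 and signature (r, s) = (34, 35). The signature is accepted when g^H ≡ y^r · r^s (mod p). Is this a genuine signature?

Left side g^H mod p:
Squares mod 37: 11^1≡11, 11^2≡10, 11^4≡26, 11^8≡10
13 = 8 + 4 + 1, so 11^13 ≡ 10·26·11 ≡ 11 (mod 37)
Right side y^r · r^s mod p:
Squares mod 37: 26^1≡26, 26^2≡10, 26^4≡26, 26^8≡10, 26^16≡26, 26^32≡10
34 = 32 + 2, so 26^34 ≡ 10·10 ≡ 26 (mod 37)
Squares mod 37: 34^1≡34, 34^2≡9, 34^4≡7, 34^8≡12, 34^16≡33, 34^32≡16
35 = 32 + 2 + 1, so 34^35 ≡ 16·9·34 ≡ 12 (mod 37)
26·12 = 312 ≡ 16 (mod 37)
11 ≠ 16, so verification fails.

forged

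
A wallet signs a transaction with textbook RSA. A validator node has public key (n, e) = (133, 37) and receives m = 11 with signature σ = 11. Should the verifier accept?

accept

σ^2 ≡ 11^2 = 121
σ^4 ≡ 121^2 = 14641 ≡ 11
σ^8 ≡ 11^2 = 121
σ^16 ≡ 121^2 = 14641 ≡ 11
σ^32 ≡ 11^2 = 121
37 = 32 + 4 + 1, so σ^37 ≡ 121·11·11 ≡ 11 (mod 133)
11 = m, so the signature checks out.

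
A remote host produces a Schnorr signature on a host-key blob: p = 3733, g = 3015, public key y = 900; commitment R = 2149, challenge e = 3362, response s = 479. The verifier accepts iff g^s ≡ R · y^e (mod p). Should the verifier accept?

g^s mod p:
3015^2 = 9090225 ≡ 370
3015^4 ≡ 370^2 = 136900 ≡ 2512
3015^8 ≡ 2512^2 = 6310144 ≡ 1374
3015^16 ≡ 1374^2 = 1887876 ≡ 2711
3015^32 ≡ 2711^2 = 7349521 ≡ 2977
3015^64 ≡ 2977^2 = 8862529 ≡ 387
3015^128 ≡ 387^2 = 149769 ≡ 449
3015^256 ≡ 449^2 = 201601 ≡ 19
479 = 256 + 128 + 64 + 16 + 8 + 4 + 2 + 1, so 3015^479 ≡ 19·449·387·2711·1374·2512·370·3015 ≡ 2292 (mod 3733)
R · y^e mod p:
900^2 = 810000 ≡ 3672
900^4 ≡ 3672^2 = 13483584 ≡ 3721
900^8 ≡ 3721^2 = 13845841 ≡ 144
900^16 ≡ 144^2 = 20736 ≡ 2071
900^32 ≡ 2071^2 = 4289041 ≡ 3557
900^64 ≡ 3557^2 = 12652249 ≡ 1112
900^128 ≡ 1112^2 = 1236544 ≡ 921
900^256 ≡ 921^2 = 848241 ≡ 850
900^512 ≡ 850^2 = 722500 ≡ 2031
900^1024 ≡ 2031^2 = 4124961 ≡ 3729
900^2048 ≡ 3729^2 = 13905441 ≡ 16
3362 = 2048 + 1024 + 256 + 32 + 2, so 900^3362 ≡ 16·3729·850·3557·3672 ≡ 649 (mod 3733)
2149·649 = 1394701 ≡ 2292 (mod 3733)
2292 ≡ 2292 (mod 3733); signature holds.

accept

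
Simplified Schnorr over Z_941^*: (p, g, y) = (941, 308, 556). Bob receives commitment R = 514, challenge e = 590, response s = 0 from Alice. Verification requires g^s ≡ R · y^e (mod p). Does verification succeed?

g^s mod p:
308^0 mod 941 = 1
R · y^e mod p:
Squares mod 941: 556^1≡556, 556^2≡488, 556^4≡71, 556^8≡336, 556^16≡917, 556^32≡576, 556^64≡544, 556^128≡462, 556^256≡778, 556^512≡221
590 = 512 + 64 + 8 + 4 + 2, so 556^590 ≡ 221·544·336·71·488 ≡ 119 (mod 941)
514·119 = 61166 ≡ 1 (mod 941)
1 ≡ 1 (mod 941); signature holds.

passes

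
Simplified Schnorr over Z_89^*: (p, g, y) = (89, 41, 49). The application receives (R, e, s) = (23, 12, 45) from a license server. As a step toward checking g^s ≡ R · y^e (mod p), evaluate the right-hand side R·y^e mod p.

49^2 = 2401 ≡ 87
49^4 ≡ 87^2 = 7569 ≡ 4
49^8 ≡ 4^2 = 16
12 = 8 + 4, so 49^12 ≡ 16·4 ≡ 64 (mod 89)
R · y^e ≡ 23·64 = 1472 ≡ 48 (mod 89)

48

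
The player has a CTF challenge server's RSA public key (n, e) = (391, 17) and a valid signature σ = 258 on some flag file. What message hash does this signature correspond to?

σ^2 ≡ 258^2 = 66564 ≡ 94
σ^4 ≡ 94^2 = 8836 ≡ 234
σ^8 ≡ 234^2 = 54756 ≡ 16
σ^16 ≡ 16^2 = 256
17 = 16 + 1, so σ^17 ≡ 256·258 ≡ 360 (mod 391)

360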